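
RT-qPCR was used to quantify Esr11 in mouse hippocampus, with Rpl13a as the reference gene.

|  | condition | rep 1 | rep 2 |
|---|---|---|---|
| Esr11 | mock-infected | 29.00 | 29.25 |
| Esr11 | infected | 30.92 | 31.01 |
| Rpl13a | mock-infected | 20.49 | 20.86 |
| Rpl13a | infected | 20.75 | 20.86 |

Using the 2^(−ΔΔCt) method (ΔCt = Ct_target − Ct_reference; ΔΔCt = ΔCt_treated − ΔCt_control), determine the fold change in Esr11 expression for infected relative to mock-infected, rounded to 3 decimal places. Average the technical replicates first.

0.306

Mean Ct: Esr11 mock-infected 29.125; Esr11 infected 30.965; Rpl13a mock-infected 20.675; Rpl13a infected 20.805
ΔCt(mock-infected) = 29.125 − 20.675 = 8.450
ΔCt(infected) = 30.965 − 20.805 = 10.160
ΔΔCt = 10.160 − 8.450 = 1.710
Fold change = 2^(−1.710) = 0.3057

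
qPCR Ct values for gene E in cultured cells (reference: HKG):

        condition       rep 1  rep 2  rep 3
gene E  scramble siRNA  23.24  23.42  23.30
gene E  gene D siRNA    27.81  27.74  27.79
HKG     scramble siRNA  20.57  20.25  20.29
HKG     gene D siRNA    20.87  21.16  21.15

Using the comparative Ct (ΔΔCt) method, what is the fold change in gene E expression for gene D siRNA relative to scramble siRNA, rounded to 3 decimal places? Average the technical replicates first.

0.073

Mean Ct: gene E scramble siRNA 23.320; gene E gene D siRNA 27.780; HKG scramble siRNA 20.370; HKG gene D siRNA 21.060
ΔCt(scramble siRNA) = 23.320 − 20.370 = 2.950
ΔCt(gene D siRNA) = 27.780 − 21.060 = 6.720
ΔΔCt = 6.720 − 2.950 = 3.770
Fold change = 2^(−3.770) = 0.0733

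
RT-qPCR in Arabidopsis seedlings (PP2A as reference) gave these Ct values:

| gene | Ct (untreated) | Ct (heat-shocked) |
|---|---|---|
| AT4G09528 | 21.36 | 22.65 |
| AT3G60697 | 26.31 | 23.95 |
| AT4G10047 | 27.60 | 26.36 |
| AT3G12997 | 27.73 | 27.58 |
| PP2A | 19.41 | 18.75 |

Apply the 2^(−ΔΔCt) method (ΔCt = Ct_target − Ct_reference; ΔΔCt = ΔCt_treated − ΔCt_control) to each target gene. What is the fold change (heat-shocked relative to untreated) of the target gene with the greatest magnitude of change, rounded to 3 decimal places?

AT4G09528: ΔΔCt = (22.65−18.75) − (21.36−19.41) = 3.90 − 1.95 = 1.95; fold change = 2^-1.95 = 0.259
AT3G60697: ΔΔCt = (23.95−18.75) − (26.31−19.41) = 5.20 − 6.90 = -1.70; fold change = 2^1.70 = 3.249
AT4G10047: ΔΔCt = (26.36−18.75) − (27.60−19.41) = 7.61 − 8.19 = -0.58; fold change = 2^0.58 = 1.495
AT3G12997: ΔΔCt = (27.58−18.75) − (27.73−19.41) = 8.83 − 8.32 = 0.51; fold change = 2^-0.51 = 0.702
AT4G09528 has the largest |ΔΔCt| = 1.95.

0.259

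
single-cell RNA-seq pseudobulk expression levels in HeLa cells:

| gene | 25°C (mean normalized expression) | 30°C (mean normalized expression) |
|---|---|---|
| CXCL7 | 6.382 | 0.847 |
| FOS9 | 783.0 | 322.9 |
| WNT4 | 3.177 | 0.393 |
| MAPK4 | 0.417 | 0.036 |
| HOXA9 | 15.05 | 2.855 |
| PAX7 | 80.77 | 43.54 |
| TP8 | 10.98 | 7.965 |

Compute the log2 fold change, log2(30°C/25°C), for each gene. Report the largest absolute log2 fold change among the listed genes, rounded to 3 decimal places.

3.534

log2(0.847/6.382) = -2.914  (CXCL7)
log2(322.9/783.0) = -1.278  (FOS9)
log2(0.393/3.177) = -3.015  (WNT4)
log2(0.036/0.417) = -3.534  (MAPK4)
log2(2.855/15.05) = -2.398  (HOXA9)
log2(43.54/80.77) = -0.891  (PAX7)
log2(7.965/10.98) = -0.463  (TP8)
The largest magnitude belongs to MAPK4.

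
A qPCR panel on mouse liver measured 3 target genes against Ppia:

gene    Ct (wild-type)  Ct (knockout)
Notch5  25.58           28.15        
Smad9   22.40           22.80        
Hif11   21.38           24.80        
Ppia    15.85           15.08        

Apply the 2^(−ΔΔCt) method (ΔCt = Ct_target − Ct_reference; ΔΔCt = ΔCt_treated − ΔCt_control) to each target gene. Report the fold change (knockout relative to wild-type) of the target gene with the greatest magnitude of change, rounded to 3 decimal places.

Notch5: ΔΔCt = (28.15−15.08) − (25.58−15.85) = 13.07 − 9.73 = 3.34; fold change = 2^-3.34 = 0.099
Smad9: ΔΔCt = (22.80−15.08) − (22.40−15.85) = 7.72 − 6.55 = 1.17; fold change = 2^-1.17 = 0.444
Hif11: ΔΔCt = (24.80−15.08) − (21.38−15.85) = 9.72 − 5.53 = 4.19; fold change = 2^-4.19 = 0.055
Hif11 has the largest |ΔΔCt| = 4.19.

0.055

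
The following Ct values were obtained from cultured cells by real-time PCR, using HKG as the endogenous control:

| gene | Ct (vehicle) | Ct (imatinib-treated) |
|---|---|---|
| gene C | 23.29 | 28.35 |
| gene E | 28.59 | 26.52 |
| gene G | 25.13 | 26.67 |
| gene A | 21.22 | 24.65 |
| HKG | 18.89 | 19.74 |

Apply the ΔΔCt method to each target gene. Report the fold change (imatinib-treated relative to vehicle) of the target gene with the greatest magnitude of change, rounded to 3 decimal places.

gene C: ΔΔCt = (28.35−19.74) − (23.29−18.89) = 8.61 − 4.40 = 4.21; fold change = 2^-4.21 = 0.054
gene E: ΔΔCt = (26.52−19.74) − (28.59−18.89) = 6.78 − 9.70 = -2.92; fold change = 2^2.92 = 7.568
gene G: ΔΔCt = (26.67−19.74) − (25.13−18.89) = 6.93 − 6.24 = 0.69; fold change = 2^-0.69 = 0.620
gene A: ΔΔCt = (24.65−19.74) − (21.22−18.89) = 4.91 − 2.33 = 2.58; fold change = 2^-2.58 = 0.167
gene C has the largest |ΔΔCt| = 4.21.

0.054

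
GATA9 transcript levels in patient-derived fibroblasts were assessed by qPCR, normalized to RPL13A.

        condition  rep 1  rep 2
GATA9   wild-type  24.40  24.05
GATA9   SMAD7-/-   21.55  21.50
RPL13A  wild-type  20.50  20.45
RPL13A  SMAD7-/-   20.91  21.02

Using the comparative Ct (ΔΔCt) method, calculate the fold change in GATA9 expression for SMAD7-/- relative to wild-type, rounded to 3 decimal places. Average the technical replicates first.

9.126

Mean Ct: GATA9 wild-type 24.225; GATA9 SMAD7-/- 21.525; RPL13A wild-type 20.475; RPL13A SMAD7-/- 20.965
ΔCt(wild-type) = 24.225 − 20.475 = 3.750
ΔCt(SMAD7-/-) = 21.525 − 20.965 = 0.560
ΔΔCt = 0.560 − 3.750 = -3.190
Fold change = 2^(−(-3.190)) = 2^3.190 = 9.1261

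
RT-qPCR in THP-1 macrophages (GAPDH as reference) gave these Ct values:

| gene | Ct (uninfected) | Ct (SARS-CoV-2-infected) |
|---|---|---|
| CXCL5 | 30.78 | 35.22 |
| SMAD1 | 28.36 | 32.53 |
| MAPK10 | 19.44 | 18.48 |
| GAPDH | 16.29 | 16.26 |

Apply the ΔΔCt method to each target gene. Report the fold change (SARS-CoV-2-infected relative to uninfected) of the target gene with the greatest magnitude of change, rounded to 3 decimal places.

CXCL5: ΔΔCt = (35.22−16.26) − (30.78−16.29) = 18.96 − 14.49 = 4.47; fold change = 2^-4.47 = 0.045
SMAD1: ΔΔCt = (32.53−16.26) − (28.36−16.29) = 16.27 − 12.07 = 4.20; fold change = 2^-4.20 = 0.054
MAPK10: ΔΔCt = (18.48−16.26) − (19.44−16.29) = 2.22 − 3.15 = -0.93; fold change = 2^0.93 = 1.905
CXCL5 has the largest |ΔΔCt| = 4.47.

0.045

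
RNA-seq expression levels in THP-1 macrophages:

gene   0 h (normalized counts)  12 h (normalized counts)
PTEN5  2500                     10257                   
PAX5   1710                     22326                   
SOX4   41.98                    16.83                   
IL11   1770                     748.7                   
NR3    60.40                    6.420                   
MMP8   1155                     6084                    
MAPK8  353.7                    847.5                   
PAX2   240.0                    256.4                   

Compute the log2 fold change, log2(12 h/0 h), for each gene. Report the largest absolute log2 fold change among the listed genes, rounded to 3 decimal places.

3.707

log2(10257/2500) = 2.037  (PTEN5)
log2(22326/1710) = 3.707  (PAX5)
log2(16.83/41.98) = -1.319  (SOX4)
log2(748.7/1770) = -1.241  (IL11)
log2(6.420/60.40) = -3.234  (NR3)
log2(6084/1155) = 2.397  (MMP8)
log2(847.5/353.7) = 1.261  (MAPK8)
log2(256.4/240.0) = 0.095  (PAX2)
The largest magnitude belongs to PAX5.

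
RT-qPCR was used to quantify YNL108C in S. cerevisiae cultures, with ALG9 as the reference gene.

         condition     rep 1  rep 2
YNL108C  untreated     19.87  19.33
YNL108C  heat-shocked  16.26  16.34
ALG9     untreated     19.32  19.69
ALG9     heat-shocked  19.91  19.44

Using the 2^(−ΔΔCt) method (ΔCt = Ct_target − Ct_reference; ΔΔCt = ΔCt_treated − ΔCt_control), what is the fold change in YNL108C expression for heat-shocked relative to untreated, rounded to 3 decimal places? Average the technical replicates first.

11.081

Mean Ct: YNL108C untreated 19.600; YNL108C heat-shocked 16.300; ALG9 untreated 19.505; ALG9 heat-shocked 19.675
ΔCt(untreated) = 19.600 − 19.505 = 0.095
ΔCt(heat-shocked) = 16.300 − 19.675 = -3.375
ΔΔCt = -3.375 − 0.095 = -3.470
Fold change = 2^(−(-3.470)) = 2^3.470 = 11.0809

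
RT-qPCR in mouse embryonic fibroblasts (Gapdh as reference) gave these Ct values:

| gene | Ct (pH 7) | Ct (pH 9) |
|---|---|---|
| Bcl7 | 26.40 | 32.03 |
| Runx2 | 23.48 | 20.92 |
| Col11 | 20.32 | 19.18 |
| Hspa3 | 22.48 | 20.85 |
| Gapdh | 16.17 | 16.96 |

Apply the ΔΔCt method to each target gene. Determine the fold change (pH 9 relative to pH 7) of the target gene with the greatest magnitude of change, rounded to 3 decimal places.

Bcl7: ΔΔCt = (32.03−16.96) − (26.40−16.17) = 15.07 − 10.23 = 4.84; fold change = 2^-4.84 = 0.035
Runx2: ΔΔCt = (20.92−16.96) − (23.48−16.17) = 3.96 − 7.31 = -3.35; fold change = 2^3.35 = 10.196
Col11: ΔΔCt = (19.18−16.96) − (20.32−16.17) = 2.22 − 4.15 = -1.93; fold change = 2^1.93 = 3.811
Hspa3: ΔΔCt = (20.85−16.96) − (22.48−16.17) = 3.89 − 6.31 = -2.42; fold change = 2^2.42 = 5.352
Bcl7 has the largest |ΔΔCt| = 4.84.

0.035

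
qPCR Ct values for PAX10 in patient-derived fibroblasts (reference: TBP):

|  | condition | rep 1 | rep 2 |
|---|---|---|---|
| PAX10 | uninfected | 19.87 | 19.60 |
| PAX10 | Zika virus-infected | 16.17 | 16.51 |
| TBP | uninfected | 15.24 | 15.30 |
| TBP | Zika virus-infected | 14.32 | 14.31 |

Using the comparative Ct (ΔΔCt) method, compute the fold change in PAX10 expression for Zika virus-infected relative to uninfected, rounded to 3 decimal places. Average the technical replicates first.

5.426

Mean Ct: PAX10 uninfected 19.735; PAX10 Zika virus-infected 16.340; TBP uninfected 15.270; TBP Zika virus-infected 14.315
ΔCt(uninfected) = 19.735 − 15.270 = 4.465
ΔCt(Zika virus-infected) = 16.340 − 14.315 = 2.025
ΔΔCt = 2.025 − 4.465 = -2.440
Fold change = 2^(−(-2.440)) = 2^2.440 = 5.4264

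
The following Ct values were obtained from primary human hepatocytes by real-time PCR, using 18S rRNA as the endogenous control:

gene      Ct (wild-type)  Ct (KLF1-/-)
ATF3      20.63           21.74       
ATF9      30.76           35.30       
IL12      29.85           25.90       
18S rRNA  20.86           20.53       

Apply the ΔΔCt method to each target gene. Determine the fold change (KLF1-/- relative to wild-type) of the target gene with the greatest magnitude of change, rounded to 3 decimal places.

0.034

ATF3: ΔΔCt = (21.74−20.53) − (20.63−20.86) = 1.21 − (-0.23) = 1.44; fold change = 2^-1.44 = 0.369
ATF9: ΔΔCt = (35.30−20.53) − (30.76−20.86) = 14.77 − 9.90 = 4.87; fold change = 2^-4.87 = 0.034
IL12: ΔΔCt = (25.90−20.53) − (29.85−20.86) = 5.37 − 8.99 = -3.62; fold change = 2^3.62 = 12.295
ATF9 has the largest |ΔΔCt| = 4.87.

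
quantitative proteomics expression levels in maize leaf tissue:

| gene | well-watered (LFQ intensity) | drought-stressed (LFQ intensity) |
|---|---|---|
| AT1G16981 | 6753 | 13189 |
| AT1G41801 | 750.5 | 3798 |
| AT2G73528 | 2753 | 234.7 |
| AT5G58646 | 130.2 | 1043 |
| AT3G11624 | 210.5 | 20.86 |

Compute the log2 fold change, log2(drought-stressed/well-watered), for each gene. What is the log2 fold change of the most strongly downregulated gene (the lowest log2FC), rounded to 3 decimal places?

log2(13189/6753) = 0.966  (AT1G16981)
log2(3798/750.5) = 2.339  (AT1G41801)
log2(234.7/2753) = -3.552  (AT2G73528)
log2(1043/130.2) = 3.002  (AT5G58646)
log2(20.86/210.5) = -3.335  (AT3G11624)
AT2G73528 is most strongly downregulated.

-3.552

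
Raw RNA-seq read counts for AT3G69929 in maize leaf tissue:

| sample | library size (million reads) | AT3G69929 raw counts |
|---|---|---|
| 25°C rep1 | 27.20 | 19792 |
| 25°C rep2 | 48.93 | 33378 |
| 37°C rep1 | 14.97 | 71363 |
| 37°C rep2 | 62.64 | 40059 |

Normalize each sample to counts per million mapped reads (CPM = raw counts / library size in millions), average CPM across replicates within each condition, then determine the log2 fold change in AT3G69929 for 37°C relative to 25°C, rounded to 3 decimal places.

CPM(25°C rep1) = 19792 / 27.20 = 727.6471
CPM(25°C rep2) = 33378 / 48.93 = 682.1582
CPM(37°C rep1) = 71363 / 14.97 = 4767.0675
CPM(37°C rep2) = 40059 / 62.64 = 639.5115
mean CPM(25°C) = 704.9026; mean CPM(37°C) = 2703.2895
Fold change = 2703.2895 / 704.9026 = 3.83498
log2(3.83498) = 1.9392

1.939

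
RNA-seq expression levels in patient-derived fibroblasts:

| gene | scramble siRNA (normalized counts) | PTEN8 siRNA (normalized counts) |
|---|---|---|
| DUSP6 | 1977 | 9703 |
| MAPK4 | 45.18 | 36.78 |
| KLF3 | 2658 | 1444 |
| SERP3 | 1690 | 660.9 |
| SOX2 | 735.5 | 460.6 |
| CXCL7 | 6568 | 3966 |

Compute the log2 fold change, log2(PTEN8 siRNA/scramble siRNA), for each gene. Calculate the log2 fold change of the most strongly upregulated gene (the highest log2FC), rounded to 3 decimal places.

log2(9703/1977) = 2.295  (DUSP6)
log2(36.78/45.18) = -0.297  (MAPK4)
log2(1444/2658) = -0.880  (KLF3)
log2(660.9/1690) = -1.355  (SERP3)
log2(460.6/735.5) = -0.675  (SOX2)
log2(3966/6568) = -0.728  (CXCL7)
DUSP6 is most strongly upregulated.

2.295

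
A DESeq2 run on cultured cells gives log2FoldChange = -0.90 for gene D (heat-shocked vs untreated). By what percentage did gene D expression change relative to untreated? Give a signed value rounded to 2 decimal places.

Fold change = 2^(-0.90) = 0.5359
Percent change = (FC − 1) × 100% = (0.5359 − 1) × 100 = -46.41%

-46.41%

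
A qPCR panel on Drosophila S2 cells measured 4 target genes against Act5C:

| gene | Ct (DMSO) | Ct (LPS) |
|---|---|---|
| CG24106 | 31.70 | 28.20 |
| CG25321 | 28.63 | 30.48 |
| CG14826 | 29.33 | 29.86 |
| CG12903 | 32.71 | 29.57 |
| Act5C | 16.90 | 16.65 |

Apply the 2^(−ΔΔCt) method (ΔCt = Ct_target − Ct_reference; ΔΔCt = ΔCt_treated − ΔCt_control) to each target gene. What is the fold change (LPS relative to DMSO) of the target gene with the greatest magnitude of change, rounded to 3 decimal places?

CG24106: ΔΔCt = (28.20−16.65) − (31.70−16.90) = 11.55 − 14.80 = -3.25; fold change = 2^3.25 = 9.514
CG25321: ΔΔCt = (30.48−16.65) − (28.63−16.90) = 13.83 − 11.73 = 2.10; fold change = 2^-2.10 = 0.233
CG14826: ΔΔCt = (29.86−16.65) − (29.33−16.90) = 13.21 − 12.43 = 0.78; fold change = 2^-0.78 = 0.582
CG12903: ΔΔCt = (29.57−16.65) − (32.71−16.90) = 12.92 − 15.81 = -2.89; fold change = 2^2.89 = 7.413
CG24106 has the largest |ΔΔCt| = 3.25.

9.514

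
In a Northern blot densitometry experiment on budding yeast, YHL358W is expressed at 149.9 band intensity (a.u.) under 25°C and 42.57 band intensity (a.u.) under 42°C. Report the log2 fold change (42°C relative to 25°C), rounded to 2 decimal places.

-1.82

Fold change = 42.57 / 149.9 = 0.2840
log2(0.2840) = -1.816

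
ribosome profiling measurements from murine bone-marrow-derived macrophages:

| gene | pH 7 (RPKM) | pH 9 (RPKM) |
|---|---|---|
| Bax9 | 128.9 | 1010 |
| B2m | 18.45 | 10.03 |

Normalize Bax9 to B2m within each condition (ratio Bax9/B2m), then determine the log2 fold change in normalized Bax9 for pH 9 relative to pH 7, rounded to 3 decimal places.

3.849

Bax9/B2m (pH 7) = 128.9 / 18.45 = 6.9864
Bax9/B2m (pH 9) = 1010 / 10.03 = 100.7
Fold change = 100.7 / 6.9864 = 14.4133
log2(14.4133) = 3.8493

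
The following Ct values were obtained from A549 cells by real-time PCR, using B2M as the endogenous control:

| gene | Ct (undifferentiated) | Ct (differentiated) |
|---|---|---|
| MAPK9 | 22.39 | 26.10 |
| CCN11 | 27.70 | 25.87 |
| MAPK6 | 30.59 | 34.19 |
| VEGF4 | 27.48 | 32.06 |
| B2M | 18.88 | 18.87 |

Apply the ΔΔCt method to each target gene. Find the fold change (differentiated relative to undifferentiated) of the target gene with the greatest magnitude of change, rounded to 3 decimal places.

0.042

MAPK9: ΔΔCt = (26.10−18.87) − (22.39−18.88) = 7.23 − 3.51 = 3.72; fold change = 2^-3.72 = 0.076
CCN11: ΔΔCt = (25.87−18.87) − (27.70−18.88) = 7.00 − 8.82 = -1.82; fold change = 2^1.82 = 3.531
MAPK6: ΔΔCt = (34.19−18.87) − (30.59−18.88) = 15.32 − 11.71 = 3.61; fold change = 2^-3.61 = 0.082
VEGF4: ΔΔCt = (32.06−18.87) − (27.48−18.88) = 13.19 − 8.60 = 4.59; fold change = 2^-4.59 = 0.042
VEGF4 has the largest |ΔΔCt| = 4.59.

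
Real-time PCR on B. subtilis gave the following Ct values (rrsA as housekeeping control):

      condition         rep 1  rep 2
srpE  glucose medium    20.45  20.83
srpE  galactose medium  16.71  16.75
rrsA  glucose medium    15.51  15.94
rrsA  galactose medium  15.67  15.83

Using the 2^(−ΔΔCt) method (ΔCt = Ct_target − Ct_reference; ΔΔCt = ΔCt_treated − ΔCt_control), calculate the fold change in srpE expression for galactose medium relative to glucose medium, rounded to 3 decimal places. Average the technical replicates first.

15.295

Mean Ct: srpE glucose medium 20.640; srpE galactose medium 16.730; rrsA glucose medium 15.725; rrsA galactose medium 15.750
ΔCt(glucose medium) = 20.640 − 15.725 = 4.915
ΔCt(galactose medium) = 16.730 − 15.750 = 0.980
ΔΔCt = 0.980 − 4.915 = -3.935
Fold change = 2^(−(-3.935)) = 2^3.935 = 15.2951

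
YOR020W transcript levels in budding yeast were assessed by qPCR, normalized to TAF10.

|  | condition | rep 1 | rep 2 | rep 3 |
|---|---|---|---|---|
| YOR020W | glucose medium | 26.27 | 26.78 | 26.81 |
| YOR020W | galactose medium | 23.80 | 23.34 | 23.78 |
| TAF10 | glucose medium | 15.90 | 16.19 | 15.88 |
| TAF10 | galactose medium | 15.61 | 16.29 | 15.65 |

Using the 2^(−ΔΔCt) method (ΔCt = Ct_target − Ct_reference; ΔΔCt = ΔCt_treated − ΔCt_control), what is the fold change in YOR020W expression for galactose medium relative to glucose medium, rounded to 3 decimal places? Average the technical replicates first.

Mean Ct: YOR020W glucose medium 26.620; YOR020W galactose medium 23.640; TAF10 glucose medium 15.990; TAF10 galactose medium 15.850
ΔCt(glucose medium) = 26.620 − 15.990 = 10.630
ΔCt(galactose medium) = 23.640 − 15.850 = 7.790
ΔΔCt = 7.790 − 10.630 = -2.840
Fold change = 2^(−(-2.840)) = 2^2.840 = 7.1602

7.160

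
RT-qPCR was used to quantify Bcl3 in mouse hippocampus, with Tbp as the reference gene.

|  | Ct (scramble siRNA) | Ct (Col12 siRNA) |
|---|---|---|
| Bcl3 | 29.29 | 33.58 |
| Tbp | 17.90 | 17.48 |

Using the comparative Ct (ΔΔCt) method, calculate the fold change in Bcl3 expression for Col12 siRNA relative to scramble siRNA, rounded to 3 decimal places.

ΔCt(scramble siRNA) = 29.290 − 17.900 = 11.390
ΔCt(Col12 siRNA) = 33.580 − 17.480 = 16.100
ΔΔCt = 16.100 − 11.390 = 4.710
Fold change = 2^(−4.710) = 0.0382

0.038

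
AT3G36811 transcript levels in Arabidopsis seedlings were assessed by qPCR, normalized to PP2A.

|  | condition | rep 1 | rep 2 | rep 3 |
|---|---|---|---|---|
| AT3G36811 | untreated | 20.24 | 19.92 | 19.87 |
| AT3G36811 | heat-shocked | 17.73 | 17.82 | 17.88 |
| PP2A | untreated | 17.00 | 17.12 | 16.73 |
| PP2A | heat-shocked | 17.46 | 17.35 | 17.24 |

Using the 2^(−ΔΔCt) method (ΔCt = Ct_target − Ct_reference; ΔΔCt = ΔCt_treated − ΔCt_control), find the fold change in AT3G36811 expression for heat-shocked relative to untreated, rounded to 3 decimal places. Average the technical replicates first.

6.063

Mean Ct: AT3G36811 untreated 20.010; AT3G36811 heat-shocked 17.810; PP2A untreated 16.950; PP2A heat-shocked 17.350
ΔCt(untreated) = 20.010 − 16.950 = 3.060
ΔCt(heat-shocked) = 17.810 − 17.350 = 0.460
ΔΔCt = 0.460 − 3.060 = -2.600
Fold change = 2^(−(-2.600)) = 2^2.600 = 6.0629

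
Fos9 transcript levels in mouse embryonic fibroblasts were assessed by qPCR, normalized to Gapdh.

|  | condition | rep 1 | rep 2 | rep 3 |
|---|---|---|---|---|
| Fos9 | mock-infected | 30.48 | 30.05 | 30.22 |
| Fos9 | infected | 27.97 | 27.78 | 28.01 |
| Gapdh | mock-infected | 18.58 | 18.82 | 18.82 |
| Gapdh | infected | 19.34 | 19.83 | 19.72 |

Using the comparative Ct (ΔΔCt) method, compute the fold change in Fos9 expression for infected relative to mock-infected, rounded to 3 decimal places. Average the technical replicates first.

9.318

Mean Ct: Fos9 mock-infected 30.250; Fos9 infected 27.920; Gapdh mock-infected 18.740; Gapdh infected 19.630
ΔCt(mock-infected) = 30.250 − 18.740 = 11.510
ΔCt(infected) = 27.920 − 19.630 = 8.290
ΔΔCt = 8.290 − 11.510 = -3.220
Fold change = 2^(−(-3.220)) = 2^3.220 = 9.3179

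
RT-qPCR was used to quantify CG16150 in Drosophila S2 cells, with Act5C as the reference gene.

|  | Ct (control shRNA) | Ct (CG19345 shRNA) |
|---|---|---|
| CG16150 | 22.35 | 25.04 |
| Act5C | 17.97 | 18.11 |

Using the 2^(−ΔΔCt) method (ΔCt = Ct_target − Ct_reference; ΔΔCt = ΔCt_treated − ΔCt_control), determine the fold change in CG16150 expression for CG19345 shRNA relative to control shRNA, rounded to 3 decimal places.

ΔCt(control shRNA) = 22.350 − 17.970 = 4.380
ΔCt(CG19345 shRNA) = 25.040 − 18.110 = 6.930
ΔΔCt = 6.930 − 4.380 = 2.550
Fold change = 2^(−2.550) = 0.1708

0.171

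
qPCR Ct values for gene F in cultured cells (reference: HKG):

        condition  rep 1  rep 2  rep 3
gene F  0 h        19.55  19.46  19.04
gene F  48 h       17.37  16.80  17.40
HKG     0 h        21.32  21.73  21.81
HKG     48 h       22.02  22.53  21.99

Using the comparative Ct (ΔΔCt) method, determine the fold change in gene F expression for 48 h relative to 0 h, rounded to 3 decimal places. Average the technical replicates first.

6.589

Mean Ct: gene F 0 h 19.350; gene F 48 h 17.190; HKG 0 h 21.620; HKG 48 h 22.180
ΔCt(0 h) = 19.350 − 21.620 = -2.270
ΔCt(48 h) = 17.190 − 22.180 = -4.990
ΔΔCt = -4.990 − (-2.270) = -2.720
Fold change = 2^(−(-2.720)) = 2^2.720 = 6.5887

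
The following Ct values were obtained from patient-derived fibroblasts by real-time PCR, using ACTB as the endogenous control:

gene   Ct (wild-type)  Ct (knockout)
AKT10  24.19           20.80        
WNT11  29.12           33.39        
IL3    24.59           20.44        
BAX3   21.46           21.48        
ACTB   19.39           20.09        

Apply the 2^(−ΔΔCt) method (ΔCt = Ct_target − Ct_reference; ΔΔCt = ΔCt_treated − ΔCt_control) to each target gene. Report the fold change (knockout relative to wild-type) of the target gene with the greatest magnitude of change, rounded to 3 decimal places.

AKT10: ΔΔCt = (20.80−20.09) − (24.19−19.39) = 0.71 − 4.80 = -4.09; fold change = 2^4.09 = 17.030
WNT11: ΔΔCt = (33.39−20.09) − (29.12−19.39) = 13.30 − 9.73 = 3.57; fold change = 2^-3.57 = 0.084
IL3: ΔΔCt = (20.44−20.09) − (24.59−19.39) = 0.35 − 5.20 = -4.85; fold change = 2^4.85 = 28.840
BAX3: ΔΔCt = (21.48−20.09) − (21.46−19.39) = 1.39 − 2.07 = -0.68; fold change = 2^0.68 = 1.602
IL3 has the largest |ΔΔCt| = 4.85.

28.840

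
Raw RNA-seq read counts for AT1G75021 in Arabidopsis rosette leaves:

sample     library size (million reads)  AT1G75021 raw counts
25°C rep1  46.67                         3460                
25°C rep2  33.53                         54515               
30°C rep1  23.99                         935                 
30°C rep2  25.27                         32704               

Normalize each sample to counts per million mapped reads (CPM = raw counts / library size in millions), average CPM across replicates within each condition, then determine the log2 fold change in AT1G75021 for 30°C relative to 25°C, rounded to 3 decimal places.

-0.351

CPM(25°C rep1) = 3460 / 46.67 = 74.1376
CPM(25°C rep2) = 54515 / 33.53 = 1625.8574
CPM(30°C rep1) = 935 / 23.99 = 38.9746
CPM(30°C rep2) = 32704 / 25.27 = 1294.1828
mean CPM(25°C) = 849.9975; mean CPM(30°C) = 666.5787
Fold change = 666.5787 / 849.9975 = 0.78421
log2(0.78421) = -0.3507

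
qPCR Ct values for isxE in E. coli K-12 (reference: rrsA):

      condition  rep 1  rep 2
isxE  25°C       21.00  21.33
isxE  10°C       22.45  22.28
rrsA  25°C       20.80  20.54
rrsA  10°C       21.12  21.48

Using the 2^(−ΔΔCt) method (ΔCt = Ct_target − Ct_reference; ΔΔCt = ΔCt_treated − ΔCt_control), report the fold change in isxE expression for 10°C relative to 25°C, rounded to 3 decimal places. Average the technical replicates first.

0.674

Mean Ct: isxE 25°C 21.165; isxE 10°C 22.365; rrsA 25°C 20.670; rrsA 10°C 21.300
ΔCt(25°C) = 21.165 − 20.670 = 0.495
ΔCt(10°C) = 22.365 − 21.300 = 1.065
ΔΔCt = 1.065 − 0.495 = 0.570
Fold change = 2^(−0.570) = 0.6736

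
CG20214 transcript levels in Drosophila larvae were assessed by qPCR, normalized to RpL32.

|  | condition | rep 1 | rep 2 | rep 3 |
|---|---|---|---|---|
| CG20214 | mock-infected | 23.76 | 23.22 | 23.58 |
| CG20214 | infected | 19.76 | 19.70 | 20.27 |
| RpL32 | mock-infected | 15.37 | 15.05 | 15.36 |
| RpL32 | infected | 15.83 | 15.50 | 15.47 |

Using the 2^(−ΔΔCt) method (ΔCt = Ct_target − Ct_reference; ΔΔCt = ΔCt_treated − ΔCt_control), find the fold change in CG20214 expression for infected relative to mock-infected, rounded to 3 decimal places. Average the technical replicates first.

Mean Ct: CG20214 mock-infected 23.520; CG20214 infected 19.910; RpL32 mock-infected 15.260; RpL32 infected 15.600
ΔCt(mock-infected) = 23.520 − 15.260 = 8.260
ΔCt(infected) = 19.910 − 15.600 = 4.310
ΔΔCt = 4.310 − 8.260 = -3.950
Fold change = 2^(−(-3.950)) = 2^3.950 = 15.4550

15.455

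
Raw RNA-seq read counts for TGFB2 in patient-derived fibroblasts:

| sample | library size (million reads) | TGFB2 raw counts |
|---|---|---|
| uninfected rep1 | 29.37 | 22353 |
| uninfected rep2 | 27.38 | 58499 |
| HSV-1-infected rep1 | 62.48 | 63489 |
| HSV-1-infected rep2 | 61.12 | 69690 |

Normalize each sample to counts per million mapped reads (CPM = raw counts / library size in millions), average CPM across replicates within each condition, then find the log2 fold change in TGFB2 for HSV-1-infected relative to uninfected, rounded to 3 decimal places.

CPM(uninfected rep1) = 22353 / 29.37 = 761.0827
CPM(uninfected rep2) = 58499 / 27.38 = 2136.5595
CPM(HSV-1-infected rep1) = 63489 / 62.48 = 1016.1492
CPM(HSV-1-infected rep2) = 69690 / 61.12 = 1140.2160
mean CPM(uninfected) = 1448.8211; mean CPM(HSV-1-infected) = 1078.1826
Fold change = 1078.1826 / 1448.8211 = 0.74418
log2(0.74418) = -0.4263

-0.426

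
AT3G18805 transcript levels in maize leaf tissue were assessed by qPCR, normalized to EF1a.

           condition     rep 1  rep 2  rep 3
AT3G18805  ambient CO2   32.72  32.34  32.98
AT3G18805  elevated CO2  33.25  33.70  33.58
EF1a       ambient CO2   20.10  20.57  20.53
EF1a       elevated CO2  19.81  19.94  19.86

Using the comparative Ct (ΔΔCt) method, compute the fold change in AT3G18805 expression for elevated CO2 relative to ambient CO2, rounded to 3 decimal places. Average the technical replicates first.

Mean Ct: AT3G18805 ambient CO2 32.680; AT3G18805 elevated CO2 33.510; EF1a ambient CO2 20.400; EF1a elevated CO2 19.870
ΔCt(ambient CO2) = 32.680 − 20.400 = 12.280
ΔCt(elevated CO2) = 33.510 − 19.870 = 13.640
ΔΔCt = 13.640 − 12.280 = 1.360
Fold change = 2^(−1.360) = 0.3896

0.390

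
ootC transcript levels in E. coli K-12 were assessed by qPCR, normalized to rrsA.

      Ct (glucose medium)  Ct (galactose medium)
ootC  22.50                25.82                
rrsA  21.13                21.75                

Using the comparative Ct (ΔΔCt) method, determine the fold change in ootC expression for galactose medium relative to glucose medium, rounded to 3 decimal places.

ΔCt(glucose medium) = 22.500 − 21.130 = 1.370
ΔCt(galactose medium) = 25.820 − 21.750 = 4.070
ΔΔCt = 4.070 − 1.370 = 2.700
Fold change = 2^(−2.700) = 0.1539

0.154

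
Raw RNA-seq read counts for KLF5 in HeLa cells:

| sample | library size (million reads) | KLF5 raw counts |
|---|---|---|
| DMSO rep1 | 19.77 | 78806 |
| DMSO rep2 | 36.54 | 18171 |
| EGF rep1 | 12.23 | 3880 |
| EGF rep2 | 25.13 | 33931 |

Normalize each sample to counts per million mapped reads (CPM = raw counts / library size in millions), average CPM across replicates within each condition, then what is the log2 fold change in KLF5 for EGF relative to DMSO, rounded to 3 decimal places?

CPM(DMSO rep1) = 78806 / 19.77 = 3986.1406
CPM(DMSO rep2) = 18171 / 36.54 = 497.2906
CPM(EGF rep1) = 3880 / 12.23 = 317.2527
CPM(EGF rep2) = 33931 / 25.13 = 1350.2189
mean CPM(DMSO) = 2241.7156; mean CPM(EGF) = 833.7358
Fold change = 833.7358 / 2241.7156 = 0.37192
log2(0.37192) = -1.4269

-1.427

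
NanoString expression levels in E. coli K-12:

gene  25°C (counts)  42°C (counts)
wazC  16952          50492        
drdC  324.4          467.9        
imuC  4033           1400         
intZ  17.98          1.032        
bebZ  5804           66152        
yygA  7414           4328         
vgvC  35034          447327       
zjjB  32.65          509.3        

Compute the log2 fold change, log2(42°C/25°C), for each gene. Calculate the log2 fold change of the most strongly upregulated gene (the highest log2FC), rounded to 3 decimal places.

log2(50492/16952) = 1.575  (wazC)
log2(467.9/324.4) = 0.528  (drdC)
log2(1400/4033) = -1.526  (imuC)
log2(1.032/17.98) = -4.123  (intZ)
log2(66152/5804) = 3.511  (bebZ)
log2(4328/7414) = -0.777  (yygA)
log2(447327/35034) = 3.675  (vgvC)
log2(509.3/32.65) = 3.963  (zjjB)
zjjB is most strongly upregulated.

3.963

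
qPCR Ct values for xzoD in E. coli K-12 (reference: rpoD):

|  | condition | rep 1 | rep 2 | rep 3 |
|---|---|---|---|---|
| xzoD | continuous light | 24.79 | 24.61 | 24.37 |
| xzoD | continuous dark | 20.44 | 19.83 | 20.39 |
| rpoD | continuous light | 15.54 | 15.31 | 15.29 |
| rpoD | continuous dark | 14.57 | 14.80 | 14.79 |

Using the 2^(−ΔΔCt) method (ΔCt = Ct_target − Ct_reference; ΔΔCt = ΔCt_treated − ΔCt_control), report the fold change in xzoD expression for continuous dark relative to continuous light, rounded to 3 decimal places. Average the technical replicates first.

13.086

Mean Ct: xzoD continuous light 24.590; xzoD continuous dark 20.220; rpoD continuous light 15.380; rpoD continuous dark 14.720
ΔCt(continuous light) = 24.590 − 15.380 = 9.210
ΔCt(continuous dark) = 20.220 − 14.720 = 5.500
ΔΔCt = 5.500 − 9.210 = -3.710
Fold change = 2^(−(-3.710)) = 2^3.710 = 13.0864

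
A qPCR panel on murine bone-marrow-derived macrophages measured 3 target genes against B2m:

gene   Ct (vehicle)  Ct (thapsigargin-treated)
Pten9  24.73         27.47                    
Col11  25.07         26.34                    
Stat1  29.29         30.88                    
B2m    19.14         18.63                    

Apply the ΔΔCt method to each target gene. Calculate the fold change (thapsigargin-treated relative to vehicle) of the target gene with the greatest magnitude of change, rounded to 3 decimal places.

Pten9: ΔΔCt = (27.47−18.63) − (24.73−19.14) = 8.84 − 5.59 = 3.25; fold change = 2^-3.25 = 0.105
Col11: ΔΔCt = (26.34−18.63) − (25.07−19.14) = 7.71 − 5.93 = 1.78; fold change = 2^-1.78 = 0.291
Stat1: ΔΔCt = (30.88−18.63) − (29.29−19.14) = 12.25 − 10.15 = 2.10; fold change = 2^-2.10 = 0.233
Pten9 has the largest |ΔΔCt| = 3.25.

0.105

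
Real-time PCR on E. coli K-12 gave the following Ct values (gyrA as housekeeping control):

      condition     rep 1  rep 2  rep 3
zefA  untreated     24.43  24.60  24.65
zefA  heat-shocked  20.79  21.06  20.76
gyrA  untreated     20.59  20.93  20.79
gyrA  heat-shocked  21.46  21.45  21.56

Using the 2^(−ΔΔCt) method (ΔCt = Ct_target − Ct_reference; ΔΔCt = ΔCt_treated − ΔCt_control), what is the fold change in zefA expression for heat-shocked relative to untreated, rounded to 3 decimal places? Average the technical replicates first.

21.259

Mean Ct: zefA untreated 24.560; zefA heat-shocked 20.870; gyrA untreated 20.770; gyrA heat-shocked 21.490
ΔCt(untreated) = 24.560 − 20.770 = 3.790
ΔCt(heat-shocked) = 20.870 − 21.490 = -0.620
ΔΔCt = -0.620 − 3.790 = -4.410
Fold change = 2^(−(-4.410)) = 2^4.410 = 21.2590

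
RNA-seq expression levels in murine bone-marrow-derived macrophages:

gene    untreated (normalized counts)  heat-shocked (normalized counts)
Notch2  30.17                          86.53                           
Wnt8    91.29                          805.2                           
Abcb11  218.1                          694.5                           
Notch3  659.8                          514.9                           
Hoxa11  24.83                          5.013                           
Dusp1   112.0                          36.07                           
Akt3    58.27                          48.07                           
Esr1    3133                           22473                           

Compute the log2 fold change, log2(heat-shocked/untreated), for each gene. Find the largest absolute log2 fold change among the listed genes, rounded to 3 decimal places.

log2(86.53/30.17) = 1.520  (Notch2)
log2(805.2/91.29) = 3.141  (Wnt8)
log2(694.5/218.1) = 1.671  (Abcb11)
log2(514.9/659.8) = -0.358  (Notch3)
log2(5.013/24.83) = -2.308  (Hoxa11)
log2(36.07/112.0) = -1.635  (Dusp1)
log2(48.07/58.27) = -0.278  (Akt3)
log2(22473/3133) = 2.843  (Esr1)
The largest magnitude belongs to Wnt8.

3.141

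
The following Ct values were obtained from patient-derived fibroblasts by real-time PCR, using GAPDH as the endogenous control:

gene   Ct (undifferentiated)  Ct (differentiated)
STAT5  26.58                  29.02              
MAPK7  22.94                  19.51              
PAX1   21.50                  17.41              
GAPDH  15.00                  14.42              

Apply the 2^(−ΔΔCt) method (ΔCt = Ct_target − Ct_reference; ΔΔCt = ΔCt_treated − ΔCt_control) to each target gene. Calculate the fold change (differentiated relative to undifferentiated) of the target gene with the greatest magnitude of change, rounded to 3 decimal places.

STAT5: ΔΔCt = (29.02−14.42) − (26.58−15.00) = 14.60 − 11.58 = 3.02; fold change = 2^-3.02 = 0.123
MAPK7: ΔΔCt = (19.51−14.42) − (22.94−15.00) = 5.09 − 7.94 = -2.85; fold change = 2^2.85 = 7.210
PAX1: ΔΔCt = (17.41−14.42) − (21.50−15.00) = 2.99 − 6.50 = -3.51; fold change = 2^3.51 = 11.392
PAX1 has the largest |ΔΔCt| = 3.51.

11.392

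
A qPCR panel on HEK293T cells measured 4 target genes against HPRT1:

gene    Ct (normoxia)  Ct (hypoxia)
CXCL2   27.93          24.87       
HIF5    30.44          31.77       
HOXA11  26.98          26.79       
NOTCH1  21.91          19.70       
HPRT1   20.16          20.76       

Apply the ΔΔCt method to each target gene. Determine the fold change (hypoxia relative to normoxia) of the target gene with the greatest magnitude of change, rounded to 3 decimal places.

12.641

CXCL2: ΔΔCt = (24.87−20.76) − (27.93−20.16) = 4.11 − 7.77 = -3.66; fold change = 2^3.66 = 12.641
HIF5: ΔΔCt = (31.77−20.76) − (30.44−20.16) = 11.01 − 10.28 = 0.73; fold change = 2^-0.73 = 0.603
HOXA11: ΔΔCt = (26.79−20.76) − (26.98−20.16) = 6.03 − 6.82 = -0.79; fold change = 2^0.79 = 1.729
NOTCH1: ΔΔCt = (19.70−20.76) − (21.91−20.16) = -1.06 − 1.75 = -2.81; fold change = 2^2.81 = 7.013
CXCL2 has the largest |ΔΔCt| = 3.66.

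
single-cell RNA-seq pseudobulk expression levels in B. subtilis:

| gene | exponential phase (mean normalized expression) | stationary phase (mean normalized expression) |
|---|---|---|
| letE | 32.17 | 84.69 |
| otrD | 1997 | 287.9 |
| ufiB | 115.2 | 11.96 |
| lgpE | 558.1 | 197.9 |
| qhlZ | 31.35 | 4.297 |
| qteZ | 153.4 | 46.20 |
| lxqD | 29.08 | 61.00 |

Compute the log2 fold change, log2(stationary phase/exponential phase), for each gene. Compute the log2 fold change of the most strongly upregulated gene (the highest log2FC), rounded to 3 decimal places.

log2(84.69/32.17) = 1.396  (letE)
log2(287.9/1997) = -2.794  (otrD)
log2(11.96/115.2) = -3.268  (ufiB)
log2(197.9/558.1) = -1.496  (lgpE)
log2(4.297/31.35) = -2.867  (qhlZ)
log2(46.20/153.4) = -1.731  (qteZ)
log2(61.00/29.08) = 1.069  (lxqD)
letE is most strongly upregulated.

1.396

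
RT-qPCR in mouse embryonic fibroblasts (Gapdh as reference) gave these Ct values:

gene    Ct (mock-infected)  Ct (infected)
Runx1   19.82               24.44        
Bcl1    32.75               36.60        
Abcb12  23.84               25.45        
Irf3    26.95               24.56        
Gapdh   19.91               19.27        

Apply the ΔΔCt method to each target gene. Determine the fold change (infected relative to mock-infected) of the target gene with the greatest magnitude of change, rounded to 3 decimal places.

0.026

Runx1: ΔΔCt = (24.44−19.27) − (19.82−19.91) = 5.17 − (-0.09) = 5.26; fold change = 2^-5.26 = 0.026
Bcl1: ΔΔCt = (36.60−19.27) − (32.75−19.91) = 17.33 − 12.84 = 4.49; fold change = 2^-4.49 = 0.045
Abcb12: ΔΔCt = (25.45−19.27) − (23.84−19.91) = 6.18 − 3.93 = 2.25; fold change = 2^-2.25 = 0.210
Irf3: ΔΔCt = (24.56−19.27) − (26.95−19.91) = 5.29 − 7.04 = -1.75; fold change = 2^1.75 = 3.364
Runx1 has the largest |ΔΔCt| = 5.26.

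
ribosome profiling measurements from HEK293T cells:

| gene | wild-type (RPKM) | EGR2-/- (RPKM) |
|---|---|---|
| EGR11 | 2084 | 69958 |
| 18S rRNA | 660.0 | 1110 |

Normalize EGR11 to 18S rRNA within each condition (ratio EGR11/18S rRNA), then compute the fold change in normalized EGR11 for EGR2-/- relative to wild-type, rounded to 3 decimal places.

19.960

EGR11/18S rRNA (wild-type) = 2084 / 660.0 = 3.1576
EGR11/18S rRNA (EGR2-/-) = 69958 / 1110 = 63.025
Fold change = 63.025 / 3.1576 = 19.9600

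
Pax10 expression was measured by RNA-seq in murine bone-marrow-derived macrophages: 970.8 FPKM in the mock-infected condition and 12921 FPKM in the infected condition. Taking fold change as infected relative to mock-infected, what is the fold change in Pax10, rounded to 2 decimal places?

13.31

Fold change = 12921 / 970.8 = 13.310
Pax10 is upregulated.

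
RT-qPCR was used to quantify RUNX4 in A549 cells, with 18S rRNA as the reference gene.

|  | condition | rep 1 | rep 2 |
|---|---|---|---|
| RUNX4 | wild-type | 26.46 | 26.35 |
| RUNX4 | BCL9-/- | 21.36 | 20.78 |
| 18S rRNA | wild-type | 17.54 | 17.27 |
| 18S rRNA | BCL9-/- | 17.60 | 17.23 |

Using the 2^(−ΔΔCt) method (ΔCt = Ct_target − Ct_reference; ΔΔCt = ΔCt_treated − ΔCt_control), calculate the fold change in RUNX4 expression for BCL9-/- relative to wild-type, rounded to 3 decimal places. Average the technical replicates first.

40.645

Mean Ct: RUNX4 wild-type 26.405; RUNX4 BCL9-/- 21.070; 18S rRNA wild-type 17.405; 18S rRNA BCL9-/- 17.415
ΔCt(wild-type) = 26.405 − 17.405 = 9.000
ΔCt(BCL9-/-) = 21.070 − 17.415 = 3.655
ΔΔCt = 3.655 − 9.000 = -5.345
Fold change = 2^(−(-5.345)) = 2^5.345 = 40.6448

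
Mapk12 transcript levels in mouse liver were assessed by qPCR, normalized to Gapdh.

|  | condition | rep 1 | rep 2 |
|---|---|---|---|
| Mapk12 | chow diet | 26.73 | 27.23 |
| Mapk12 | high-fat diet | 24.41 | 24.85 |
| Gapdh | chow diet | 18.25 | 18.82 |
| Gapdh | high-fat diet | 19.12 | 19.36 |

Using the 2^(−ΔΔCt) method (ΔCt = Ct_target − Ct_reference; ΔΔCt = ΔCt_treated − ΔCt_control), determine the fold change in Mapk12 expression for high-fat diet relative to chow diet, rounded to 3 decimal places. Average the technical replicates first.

Mean Ct: Mapk12 chow diet 26.980; Mapk12 high-fat diet 24.630; Gapdh chow diet 18.535; Gapdh high-fat diet 19.240
ΔCt(chow diet) = 26.980 − 18.535 = 8.445
ΔCt(high-fat diet) = 24.630 − 19.240 = 5.390
ΔΔCt = 5.390 − 8.445 = -3.055
Fold change = 2^(−(-3.055)) = 2^3.055 = 8.3109

8.311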